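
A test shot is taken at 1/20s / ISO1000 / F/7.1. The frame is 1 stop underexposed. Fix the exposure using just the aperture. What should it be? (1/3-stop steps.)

Underexposed by 1 stop → need 1 stop brighter.
Aperture: f/7.1 → f/6.3 → f/5.6 → f/5.

f/5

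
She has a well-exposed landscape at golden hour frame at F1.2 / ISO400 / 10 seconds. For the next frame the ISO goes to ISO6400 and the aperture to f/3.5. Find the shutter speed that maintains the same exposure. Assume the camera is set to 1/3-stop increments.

5 s

ISO: 400 → 500 → 640 → 800 → 1000 → 1250 → 1600 → 2000 → 2500 → 3200 → 4000 → 5000 → 6400 — 4 stops higher (brighter).
Aperture: f/1.2 → f/1.4 → f/1.6 → f/1.8 → f/2 → f/2.2 → f/2.5 → f/2.8 → f/3.2 → f/3.5 — 3 stops smaller aperture (darker).
Net change so far: 1 stop brighter. Offset with the shutter speed: 10 → 8 → 6 → 5.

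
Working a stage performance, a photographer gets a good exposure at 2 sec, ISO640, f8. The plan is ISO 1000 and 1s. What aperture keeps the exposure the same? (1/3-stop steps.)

f/7.1

ISO: 640 → 800 → 1000 — 2/3 stop raised (brighter).
Shutter speed: 2 → 1.6 → 1.3 → 1 — 1 stop faster (darker).
Net change so far: 1/3 stop darker. Offset with the aperture: f/8 → f/7.1.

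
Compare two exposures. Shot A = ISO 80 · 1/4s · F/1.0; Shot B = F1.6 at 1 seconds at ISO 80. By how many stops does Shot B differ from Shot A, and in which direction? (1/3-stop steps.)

2/3 stop brighter

Aperture: f/1.0 → f/1.1 → f/1.2 → f/1.4 → f/1.6 — 1 1/3 stops smaller aperture (darker).
Shutter speed: 1/4 → 0.3 → 0.4 → 0.5 → 0.6 → 0.8 → 1 — 2 stops slower (brighter).
ISO: unchanged.
Net: −1 1/3 +2 = +2/3 stops.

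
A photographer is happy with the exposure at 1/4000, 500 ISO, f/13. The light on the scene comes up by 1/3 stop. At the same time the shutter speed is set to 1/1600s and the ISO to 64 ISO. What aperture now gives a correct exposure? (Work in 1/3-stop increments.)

f/8

Scene light: 1/3 stop brighter.
Shutter speed: 1/4000 → 1/3200 → 1/2500 → 1/2000 → 1/1600 — 1 1/3 stops longer (brighter).
ISO: 500 → 400 → 320 → 250 → 200 → 160 → 125 → 100 → 80 → 64 — 3 stops dropped (darker).
Net so far: 1 1/3 stops darker. Aperture: f/13 → f/11 → f/10 → f/9 → f/8.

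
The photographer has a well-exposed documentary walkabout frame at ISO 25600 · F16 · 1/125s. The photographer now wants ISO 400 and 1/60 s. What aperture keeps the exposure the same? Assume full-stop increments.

ISO: 25600 → 12800 → 6400 → 3200 → 1600 → 800 → 400 — 6 stops dropped (darker).
Shutter speed: 1/125 → 1/60 — 1 stop slower (brighter).
Net change so far: 5 stops darker. Offset with the aperture: f/16 → f/11 → f/8 → f/5.6 → f/4 → f/2.8.

f/2.8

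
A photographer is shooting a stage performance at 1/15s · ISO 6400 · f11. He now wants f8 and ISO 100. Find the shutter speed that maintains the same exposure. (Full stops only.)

Aperture: f/11 → f/8 — 1 stop larger aperture (brighter).
ISO: 6400 → 3200 → 1600 → 800 → 400 → 200 → 100 — 6 stops dropped (darker).
Net change so far: 5 stops darker. Offset with the shutter speed: 1/15 → 1/8 → 1/4 → 1/2 → 1 → 2.

2 s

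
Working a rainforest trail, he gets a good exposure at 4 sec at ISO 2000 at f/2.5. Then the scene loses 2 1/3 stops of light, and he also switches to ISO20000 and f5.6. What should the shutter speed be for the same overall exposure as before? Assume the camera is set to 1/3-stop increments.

10 s

Scene light: 2 1/3 stops darker.
ISO: 2000 → 2500 → 3200 → 4000 → 5000 → 6400 → 8000 → 10000 → 12800 → 16000 → 20000 — 3 1/3 stops higher (brighter).
Aperture: f/2.5 → f/2.8 → f/3.2 → f/3.5 → f/4 → f/4.5 → f/5 → f/5.6 — 2 1/3 stops smaller aperture (darker).
Net so far: 1 1/3 stops darker. Shutter speed: 4 → 5 → 6 → 8 → 10.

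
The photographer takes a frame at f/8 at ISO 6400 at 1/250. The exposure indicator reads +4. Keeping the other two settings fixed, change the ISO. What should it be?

ISO 400

Overexposed by 4 stops → need 4 stops darker.
ISO: 6400 → 3200 → 1600 → 800 → 400.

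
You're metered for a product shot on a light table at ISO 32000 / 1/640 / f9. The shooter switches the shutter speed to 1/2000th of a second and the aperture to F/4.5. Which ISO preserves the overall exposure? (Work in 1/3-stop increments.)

Shutter speed: 1/640 → 1/800 → 1/1000 → 1/1250 → 1/1600 → 1/2000 — 1 2/3 stops shorter (darker).
Aperture: f/9 → f/8 → f/7.1 → f/6.3 → f/5.6 → f/5 → f/4.5 — 2 stops wider (brighter).
Net change so far: 1/3 stop brighter. Offset with the ISO: 32000 → 25600.

ISO 25600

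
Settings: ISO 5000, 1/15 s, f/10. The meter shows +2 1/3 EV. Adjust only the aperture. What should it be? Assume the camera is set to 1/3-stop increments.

Overexposed by 2 1/3 stops → need 2 1/3 stops darker.
Aperture: f/10 → f/11 → f/13 → f/14 → f/16 → f/18 → f/20 → f/22.

f/22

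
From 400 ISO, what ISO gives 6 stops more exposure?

ISO 25600

ISO: 400 → 800 → 1600 → 3200 → 6400 → 12800 → 25600 — 6 stops higher (brighter).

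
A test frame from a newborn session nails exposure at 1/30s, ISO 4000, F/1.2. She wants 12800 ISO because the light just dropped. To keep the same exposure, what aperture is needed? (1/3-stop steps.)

ISO: 4000 → 5000 → 6400 → 8000 → 10000 → 12800 — 1 2/3 stops higher (brighter).
Need 1 2/3 stops darker from the aperture: f/1.2 → f/1.4 → f/1.6 → f/1.8 → f/2 → f/2.2.

f/2.2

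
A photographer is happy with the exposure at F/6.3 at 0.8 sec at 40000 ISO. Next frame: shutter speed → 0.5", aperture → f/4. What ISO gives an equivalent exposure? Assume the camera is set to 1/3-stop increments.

ISO 25600

Shutter speed: 0.8 → 0.6 → 0.5 — 2/3 stop faster (darker).
Aperture: f/6.3 → f/5.6 → f/5 → f/4.5 → f/4 — 1 1/3 stops opened up (brighter).
Net change so far: 2/3 stop brighter. Offset with the ISO: 40000 → 32000 → 25600.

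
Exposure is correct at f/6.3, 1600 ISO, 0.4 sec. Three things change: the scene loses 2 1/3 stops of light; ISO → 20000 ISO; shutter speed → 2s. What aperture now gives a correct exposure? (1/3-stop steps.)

Scene light: 2 1/3 stops darker.
ISO: 1600 → 2000 → 2500 → 3200 → 4000 → 5000 → 6400 → 8000 → 10000 → 12800 → 16000 → 20000 — 3 2/3 stops raised (brighter).
Shutter speed: 0.4 → 0.5 → 0.6 → 0.8 → 1 → 1.3 → 1.6 → 2 — 2 1/3 stops longer (brighter).
Net so far: 3 2/3 stops brighter. Aperture: f/6.3 → f/7.1 → f/8 → f/9 → f/10 → f/11 → f/13 → f/14 → f/16 → f/18 → f/20 → f/22.

f/22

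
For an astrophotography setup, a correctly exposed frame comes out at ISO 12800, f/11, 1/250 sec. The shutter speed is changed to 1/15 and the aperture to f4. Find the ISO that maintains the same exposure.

ISO 100

Shutter speed: 1/250 → 1/125 → 1/60 → 1/30 → 1/15 — 4 stops slower (brighter).
Aperture: f/11 → f/8 → f/5.6 → f/4 — 3 stops wider (brighter).
Net change so far: 7 stops brighter. Offset with the ISO: 12800 → 6400 → 3200 → 1600 → 800 → 400 → 200 → 100.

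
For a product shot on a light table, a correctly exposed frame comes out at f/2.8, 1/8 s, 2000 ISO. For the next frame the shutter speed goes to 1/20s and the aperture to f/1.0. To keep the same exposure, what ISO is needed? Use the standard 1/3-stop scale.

Shutter speed: 1/8 → 1/10 → 1/13 → 1/15 → 1/20 — 1 1/3 stops faster (darker).
Aperture: f/2.8 → f/2.5 → f/2.2 → f/2 → f/1.8 → f/1.6 → f/1.4 → f/1.2 → f/1.1 → f/1.0 — 3 stops wider (brighter).
Net change so far: 1 2/3 stops brighter. Offset with the ISO: 2000 → 1600 → 1250 → 1000 → 800 → 640.

ISO 640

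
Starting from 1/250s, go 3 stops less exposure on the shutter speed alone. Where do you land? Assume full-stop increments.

Shutter speed: 1/250 → 1/500 → 1/1000 → 1/2000 — 3 stops faster (darker).

1/2000s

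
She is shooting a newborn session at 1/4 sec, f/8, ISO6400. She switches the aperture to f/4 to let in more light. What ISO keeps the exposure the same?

Aperture: f/8 → f/5.6 → f/4 — 2 stops larger aperture (brighter).
Need 2 stops darker from the ISO: 6400 → 3200 → 1600.

ISO 1600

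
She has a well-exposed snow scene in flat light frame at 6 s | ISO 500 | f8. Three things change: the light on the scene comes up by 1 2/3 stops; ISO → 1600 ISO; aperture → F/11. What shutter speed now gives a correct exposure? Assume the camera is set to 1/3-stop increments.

1.3 s

Scene light: 1 2/3 stops brighter.
ISO: 500 → 640 → 800 → 1000 → 1250 → 1600 — 1 2/3 stops higher (brighter).
Aperture: f/8 → f/9 → f/10 → f/11 — 1 stop stopped down (darker).
Net so far: 2 1/3 stops brighter. Shutter speed: 6 → 5 → 4 → 3.2 → 2.5 → 2 → 1.6 → 1.3.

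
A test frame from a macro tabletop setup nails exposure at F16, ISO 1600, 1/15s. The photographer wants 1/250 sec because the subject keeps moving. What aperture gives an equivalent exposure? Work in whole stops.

Shutter speed: 1/15 → 1/30 → 1/60 → 1/125 → 1/250 — 4 stops shorter (darker).
Need 4 stops brighter from the aperture: f/16 → f/11 → f/8 → f/5.6 → f/4.

f/4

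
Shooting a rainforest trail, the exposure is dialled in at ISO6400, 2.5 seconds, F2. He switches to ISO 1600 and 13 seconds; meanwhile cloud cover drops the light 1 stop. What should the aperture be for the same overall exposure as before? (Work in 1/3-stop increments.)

f/1.6

Scene light: 1 stop darker.
ISO: 6400 → 5000 → 4000 → 3200 → 2500 → 2000 → 1600 — 2 stops dropped (darker).
Shutter speed: 2.5 → 3.2 → 4 → 5 → 6 → 8 → 10 → 13 — 2 1/3 stops longer (brighter).
Net so far: 2/3 stop darker. Aperture: f/2 → f/1.8 → f/1.6.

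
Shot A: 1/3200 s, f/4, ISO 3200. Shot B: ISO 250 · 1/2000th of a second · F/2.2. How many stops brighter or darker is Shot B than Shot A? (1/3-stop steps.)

1 1/3 stops darker

Aperture: f/4 → f/3.5 → f/3.2 → f/2.8 → f/2.5 → f/2.2 — 1 2/3 stops opened up (brighter).
Shutter speed: 1/3200 → 1/2500 → 1/2000 — 2/3 stop slower (brighter).
ISO: 3200 → 2500 → 2000 → 1600 → 1250 → 1000 → 800 → 640 → 500 → 400 → 320 → 250 — 3 2/3 stops dropped (darker).
Net: +1 2/3 +2/3 −3 2/3 = −1 1/3 stops.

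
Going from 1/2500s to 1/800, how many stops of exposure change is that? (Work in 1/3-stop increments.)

1 2/3 stops

1/2500 → 1/2000 → 1/1600 → 1/1250 → 1/1000 → 1/800 — count the steps: 5 third-stops = 1 2/3 stops.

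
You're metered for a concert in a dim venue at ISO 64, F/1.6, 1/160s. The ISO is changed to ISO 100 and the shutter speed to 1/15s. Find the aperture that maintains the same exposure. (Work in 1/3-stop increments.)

ISO: 64 → 80 → 100 — 2/3 stop higher (brighter).
Shutter speed: 1/160 → 1/125 → 1/100 → 1/80 → 1/60 → 1/50 → 1/40 → 1/30 → 1/25 → 1/20 → 1/15 — 3 1/3 stops slower (brighter).
Net change so far: 4 stops brighter. Offset with the aperture: f/1.6 → f/1.8 → f/2 → f/2.2 → f/2.5 → f/2.8 → f/3.2 → f/3.5 → f/4 → f/4.5 → f/5 → f/5.6 → f/6.3.

f/6.3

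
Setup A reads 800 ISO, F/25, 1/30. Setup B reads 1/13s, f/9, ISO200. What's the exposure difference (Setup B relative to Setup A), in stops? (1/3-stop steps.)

Aperture: f/25 → f/22 → f/20 → f/18 → f/16 → f/14 → f/13 → f/11 → f/10 → f/9 — 3 stops opened up (brighter).
Shutter speed: 1/30 → 1/25 → 1/20 → 1/15 → 1/13 — 1 1/3 stops slower (brighter).
ISO: 800 → 640 → 500 → 400 → 320 → 250 → 200 — 2 stops dropped (darker).
Net: +3 +1 1/3 −2 = +2 1/3 stops.

2 1/3 stops brighter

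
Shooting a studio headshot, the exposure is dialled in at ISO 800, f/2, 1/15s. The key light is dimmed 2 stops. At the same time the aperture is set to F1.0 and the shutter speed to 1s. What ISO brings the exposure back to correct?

Scene light: 2 stops darker.
Aperture: f/2 → f/1.4 → f/1.0 — 2 stops wider (brighter).
Shutter speed: 1/15 → 1/8 → 1/4 → 1/2 → 1 — 4 stops longer (brighter).
Net so far: 4 stops brighter. ISO: 800 → 400 → 200 → 100 → 50.

ISO 50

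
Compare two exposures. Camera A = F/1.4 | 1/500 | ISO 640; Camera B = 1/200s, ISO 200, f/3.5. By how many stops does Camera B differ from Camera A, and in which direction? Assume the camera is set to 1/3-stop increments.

Aperture: f/1.4 → f/1.6 → f/1.8 → f/2 → f/2.2 → f/2.5 → f/2.8 → f/3.2 → f/3.5 — 2 2/3 stops stopped down (darker).
Shutter speed: 1/500 → 1/400 → 1/320 → 1/250 → 1/200 — 1 1/3 stops slower (brighter).
ISO: 640 → 500 → 400 → 320 → 250 → 200 — 1 2/3 stops lower (darker).
Net: −2 2/3 +1 1/3 −1 2/3 = −3 stops.

3 stops darker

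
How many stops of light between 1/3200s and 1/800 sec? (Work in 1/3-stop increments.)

1/3200 → 1/2500 → 1/2000 → 1/1600 → 1/1250 → 1/1000 → 1/800 — count the steps: 6 third-stops = 2 stops.

2 stops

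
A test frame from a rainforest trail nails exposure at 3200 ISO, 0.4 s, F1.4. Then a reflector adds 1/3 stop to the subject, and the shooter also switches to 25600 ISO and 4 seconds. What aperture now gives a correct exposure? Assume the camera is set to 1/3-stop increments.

Scene light: 1/3 stop brighter.
ISO: 3200 → 4000 → 5000 → 6400 → 8000 → 10000 → 12800 → 16000 → 20000 → 25600 — 3 stops raised (brighter).
Shutter speed: 0.4 → 0.5 → 0.6 → 0.8 → 1 → 1.3 → 1.6 → 2 → 2.5 → 3.2 → 4 — 3 1/3 stops longer (brighter).
Net so far: 6 2/3 stops brighter. Aperture: f/1.4 → f/1.6 → f/1.8 → f/2 → f/2.2 → f/2.5 → f/2.8 → f/3.2 → f/3.5 → f/4 → f/4.5 → f/5 → f/5.6 → f/6.3 → f/7.1 → f/8 → f/9 → f/10 → f/11 → f/13 → f/14.

f/14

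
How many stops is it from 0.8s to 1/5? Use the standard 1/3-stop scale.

2 stops

0.8 → 0.6 → 0.5 → 0.4 → 0.3 → 1/4 → 1/5 — count the steps: 6 third-stops = 2 stops.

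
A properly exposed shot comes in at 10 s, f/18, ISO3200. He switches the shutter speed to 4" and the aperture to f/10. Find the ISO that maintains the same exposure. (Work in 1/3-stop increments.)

ISO 2500

Shutter speed: 10 → 8 → 6 → 5 → 4 — 1 1/3 stops faster (darker).
Aperture: f/18 → f/16 → f/14 → f/13 → f/11 → f/10 — 1 2/3 stops opened up (brighter).
Net change so far: 1/3 stop brighter. Offset with the ISO: 3200 → 2500.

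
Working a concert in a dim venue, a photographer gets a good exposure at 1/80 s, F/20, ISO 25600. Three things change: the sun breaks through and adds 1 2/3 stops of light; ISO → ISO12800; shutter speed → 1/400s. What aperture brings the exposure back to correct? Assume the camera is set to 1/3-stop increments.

Scene light: 1 2/3 stops brighter.
ISO: 25600 → 20000 → 16000 → 12800 — 1 stop dropped (darker).
Shutter speed: 1/80 → 1/100 → 1/125 → 1/160 → 1/200 → 1/250 → 1/320 → 1/400 — 2 1/3 stops shorter (darker).
Net so far: 1 2/3 stops darker. Aperture: f/20 → f/18 → f/16 → f/14 → f/13 → f/11.

f/11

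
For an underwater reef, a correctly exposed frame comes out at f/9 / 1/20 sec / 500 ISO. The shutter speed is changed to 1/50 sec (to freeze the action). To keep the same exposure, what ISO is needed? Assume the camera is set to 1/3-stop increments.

Shutter speed: 1/20 → 1/25 → 1/30 → 1/40 → 1/50 — 1 1/3 stops shorter (darker).
Need 1 1/3 stops brighter from the ISO: 500 → 640 → 800 → 1000 → 1250.

ISO 1250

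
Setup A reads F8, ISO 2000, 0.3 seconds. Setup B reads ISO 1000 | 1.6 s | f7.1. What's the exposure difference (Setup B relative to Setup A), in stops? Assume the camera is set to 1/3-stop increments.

Aperture: f/8 → f/7.1 — 1/3 stop wider (brighter).
Shutter speed: 0.3 → 0.4 → 0.5 → 0.6 → 0.8 → 1 → 1.3 → 1.6 — 2 1/3 stops longer (brighter).
ISO: 2000 → 1600 → 1250 → 1000 — 1 stop dropped (darker).
Net: +1/3 +2 1/3 −1 = +1 2/3 stops.

1 2/3 stops brighter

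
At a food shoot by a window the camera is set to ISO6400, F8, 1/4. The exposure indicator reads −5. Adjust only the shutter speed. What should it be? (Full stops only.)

8 s

Underexposed by 5 stops → need 5 stops brighter.
Shutter speed: 1/4 → 1/2 → 1 → 2 → 4 → 8.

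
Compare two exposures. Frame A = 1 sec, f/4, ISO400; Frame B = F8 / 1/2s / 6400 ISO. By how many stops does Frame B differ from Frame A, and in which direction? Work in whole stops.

Aperture: f/4 → f/5.6 → f/8 — 2 stops stopped down (darker).
Shutter speed: 1 → 1/2 — 1 stop faster (darker).
ISO: 400 → 800 → 1600 → 3200 → 6400 — 4 stops higher (brighter).
Net: −2 −1 +4 = +1 stop.

1 stop brighter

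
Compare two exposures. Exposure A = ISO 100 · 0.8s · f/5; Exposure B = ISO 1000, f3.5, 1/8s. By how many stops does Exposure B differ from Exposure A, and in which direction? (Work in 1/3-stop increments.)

Aperture: f/5 → f/4.5 → f/4 → f/3.5 — 1 stop opened up (brighter).
Shutter speed: 0.8 → 0.6 → 0.5 → 0.4 → 0.3 → 1/4 → 1/5 → 1/6 → 1/8 — 2 2/3 stops shorter (darker).
ISO: 100 → 125 → 160 → 200 → 250 → 320 → 400 → 500 → 640 → 800 → 1000 — 3 1/3 stops raised (brighter).
Net: +1 −2 2/3 +3 1/3 = +1 2/3 stops.

1 2/3 stops brighter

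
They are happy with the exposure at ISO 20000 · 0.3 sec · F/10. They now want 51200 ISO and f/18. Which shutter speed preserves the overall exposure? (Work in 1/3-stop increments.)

ISO: 20000 → 25600 → 32000 → 40000 → 51200 — 1 1/3 stops higher (brighter).
Aperture: f/10 → f/11 → f/13 → f/14 → f/16 → f/18 — 1 2/3 stops narrower (darker).
Net change so far: 1/3 stop darker. Offset with the shutter speed: 0.3 → 0.4.

0.4 s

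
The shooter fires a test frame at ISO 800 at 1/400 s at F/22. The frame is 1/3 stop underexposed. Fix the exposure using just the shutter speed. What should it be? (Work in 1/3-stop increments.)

Underexposed by 1/3 stop → need 1/3 stop brighter.
Shutter speed: 1/400 → 1/320.

1/320s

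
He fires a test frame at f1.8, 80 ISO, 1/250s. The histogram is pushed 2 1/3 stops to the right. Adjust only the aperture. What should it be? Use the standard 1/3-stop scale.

Overexposed by 2 1/3 stops → need 2 1/3 stops darker.
Aperture: f/1.8 → f/2 → f/2.2 → f/2.5 → f/2.8 → f/3.2 → f/3.5 → f/4.

f/4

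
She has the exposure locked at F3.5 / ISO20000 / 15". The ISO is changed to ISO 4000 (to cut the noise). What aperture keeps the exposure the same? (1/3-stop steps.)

ISO: 20000 → 16000 → 12800 → 10000 → 8000 → 6400 → 5000 → 4000 — 2 1/3 stops dropped (darker).
Need 2 1/3 stops brighter from the aperture: f/3.5 → f/3.2 → f/2.8 → f/2.5 → f/2.2 → f/2 → f/1.8 → f/1.6.

f/1.6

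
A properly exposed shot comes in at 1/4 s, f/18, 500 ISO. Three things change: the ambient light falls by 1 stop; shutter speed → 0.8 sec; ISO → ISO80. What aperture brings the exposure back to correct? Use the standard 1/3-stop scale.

Scene light: 1 stop darker.
Shutter speed: 1/4 → 0.3 → 0.4 → 0.5 → 0.6 → 0.8 — 1 2/3 stops slower (brighter).
ISO: 500 → 400 → 320 → 250 → 200 → 160 → 125 → 100 → 80 — 2 2/3 stops dropped (darker).
Net so far: 2 stops darker. Aperture: f/18 → f/16 → f/14 → f/13 → f/11 → f/10 → f/9.

f/9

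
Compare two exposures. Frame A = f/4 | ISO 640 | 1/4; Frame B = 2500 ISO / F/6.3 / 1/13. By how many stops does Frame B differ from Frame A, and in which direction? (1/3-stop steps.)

Aperture: f/4 → f/4.5 → f/5 → f/5.6 → f/6.3 — 1 1/3 stops smaller aperture (darker).
Shutter speed: 1/4 → 1/5 → 1/6 → 1/8 → 1/10 → 1/13 — 1 2/3 stops faster (darker).
ISO: 640 → 800 → 1000 → 1250 → 1600 → 2000 → 2500 — 2 stops higher (brighter).
Net: −1 1/3 −1 2/3 +2 = −1 stop.

1 stop darker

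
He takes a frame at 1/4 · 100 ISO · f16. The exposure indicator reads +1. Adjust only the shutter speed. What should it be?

1/8s

Overexposed by 1 stop → need 1 stop darker.
Shutter speed: 1/4 → 1/8.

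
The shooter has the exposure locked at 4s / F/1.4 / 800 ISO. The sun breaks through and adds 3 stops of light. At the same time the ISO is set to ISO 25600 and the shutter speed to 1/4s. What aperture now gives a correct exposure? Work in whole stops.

Scene light: 3 stops brighter.
ISO: 800 → 1600 → 3200 → 6400 → 12800 → 25600 — 5 stops higher (brighter).
Shutter speed: 4 → 2 → 1 → 1/2 → 1/4 — 4 stops faster (darker).
Net so far: 4 stops brighter. Aperture: f/1.4 → f/2 → f/2.8 → f/4 → f/5.6.

f/5.6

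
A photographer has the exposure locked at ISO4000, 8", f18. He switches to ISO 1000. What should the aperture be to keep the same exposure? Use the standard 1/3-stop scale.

f/9

ISO: 4000 → 3200 → 2500 → 2000 → 1600 → 1250 → 1000 — 2 stops dropped (darker).
Need 2 stops brighter from the aperture: f/18 → f/16 → f/14 → f/13 → f/11 → f/10 → f/9.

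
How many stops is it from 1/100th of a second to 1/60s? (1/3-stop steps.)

1/100 → 1/80 → 1/60 — count the steps: 2 third-stops = 2/3 stop.

2/3 stop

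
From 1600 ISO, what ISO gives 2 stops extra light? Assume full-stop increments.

ISO 6400

ISO: 1600 → 3200 → 6400 — 2 stops higher (brighter).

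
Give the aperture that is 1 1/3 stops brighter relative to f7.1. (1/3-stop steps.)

f/4.5

Aperture: f/7.1 → f/6.3 → f/5.6 → f/5 → f/4.5 — 1 1/3 stops opened up (brighter).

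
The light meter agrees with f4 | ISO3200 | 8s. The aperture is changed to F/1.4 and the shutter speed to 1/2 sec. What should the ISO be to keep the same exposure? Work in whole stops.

Aperture: f/4 → f/2.8 → f/2 → f/1.4 — 3 stops wider (brighter).
Shutter speed: 8 → 4 → 2 → 1 → 1/2 — 4 stops faster (darker).
Net change so far: 1 stop darker. Offset with the ISO: 3200 → 6400.

ISO 6400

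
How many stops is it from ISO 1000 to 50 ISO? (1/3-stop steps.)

1000 → 800 → 640 → 500 → 400 → 320 → 250 → 200 → 160 → 125 → 100 → 80 → 64 → 50 — count the steps: 13 third-stops = 4 1/3 stops.

4 1/3 stops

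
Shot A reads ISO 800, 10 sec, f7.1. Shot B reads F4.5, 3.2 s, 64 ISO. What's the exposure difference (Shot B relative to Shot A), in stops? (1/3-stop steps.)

Aperture: f/7.1 → f/6.3 → f/5.6 → f/5 → f/4.5 — 1 1/3 stops larger aperture (brighter).
Shutter speed: 10 → 8 → 6 → 5 → 4 → 3.2 — 1 2/3 stops shorter (darker).
ISO: 800 → 640 → 500 → 400 → 320 → 250 → 200 → 160 → 125 → 100 → 80 → 64 — 3 2/3 stops dropped (darker).
Net: +1 1/3 −1 2/3 −3 2/3 = −4 stops.

4 stops darker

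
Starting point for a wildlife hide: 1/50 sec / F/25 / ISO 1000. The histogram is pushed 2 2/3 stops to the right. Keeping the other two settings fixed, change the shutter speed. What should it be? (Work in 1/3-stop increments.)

1/320s

Overexposed by 2 2/3 stops → need 2 2/3 stops darker.
Shutter speed: 1/50 → 1/60 → 1/80 → 1/100 → 1/125 → 1/160 → 1/200 → 1/250 → 1/320.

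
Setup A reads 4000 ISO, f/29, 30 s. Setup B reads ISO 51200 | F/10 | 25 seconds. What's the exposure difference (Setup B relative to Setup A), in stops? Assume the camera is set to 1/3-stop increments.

6 1/3 stops brighter

Aperture: f/29 → f/25 → f/22 → f/20 → f/18 → f/16 → f/14 → f/13 → f/11 → f/10 — 3 stops larger aperture (brighter).
Shutter speed: 30 → 25 — 1/3 stop shorter (darker).
ISO: 4000 → 5000 → 6400 → 8000 → 10000 → 12800 → 16000 → 20000 → 25600 → 32000 → 40000 → 51200 — 3 2/3 stops raised (brighter).
Net: +3 −1/3 +3 2/3 = +6 1/3 stops.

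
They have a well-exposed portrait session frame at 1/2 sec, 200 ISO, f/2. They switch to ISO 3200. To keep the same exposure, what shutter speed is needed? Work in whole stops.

ISO: 200 → 400 → 800 → 1600 → 3200 — 4 stops higher (brighter).
Need 4 stops darker from the shutter speed: 1/2 → 1/4 → 1/8 → 1/15 → 1/30.

1/30s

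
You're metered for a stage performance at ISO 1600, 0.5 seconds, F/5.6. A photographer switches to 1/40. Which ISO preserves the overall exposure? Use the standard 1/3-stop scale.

Shutter speed: 0.5 → 0.4 → 0.3 → 1/4 → 1/5 → 1/6 → 1/8 → 1/10 → 1/13 → 1/15 → 1/20 → 1/25 → 1/30 → 1/40 — 4 1/3 stops shorter (darker).
Need 4 1/3 stops brighter from the ISO: 1600 → 2000 → 2500 → 3200 → 4000 → 5000 → 6400 → 8000 → 10000 → 12800 → 16000 → 20000 → 25600 → 32000.

ISO 32000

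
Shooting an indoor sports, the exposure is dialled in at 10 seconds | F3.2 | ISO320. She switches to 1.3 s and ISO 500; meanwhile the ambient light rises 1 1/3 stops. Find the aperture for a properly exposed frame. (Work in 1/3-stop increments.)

f/2.2

Scene light: 1 1/3 stops brighter.
Shutter speed: 10 → 8 → 6 → 5 → 4 → 3.2 → 2.5 → 2 → 1.6 → 1.3 — 3 stops shorter (darker).
ISO: 320 → 400 → 500 — 2/3 stop higher (brighter).
Net so far: 1 stop darker. Aperture: f/3.2 → f/2.8 → f/2.5 → f/2.2.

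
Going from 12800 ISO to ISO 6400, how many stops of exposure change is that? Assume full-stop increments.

1 stop

12800 → 6400 — count the steps: 1 stop.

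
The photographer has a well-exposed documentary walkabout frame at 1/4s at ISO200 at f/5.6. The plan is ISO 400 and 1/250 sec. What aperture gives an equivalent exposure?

ISO: 200 → 400 — 1 stop raised (brighter).
Shutter speed: 1/4 → 1/8 → 1/15 → 1/30 → 1/60 → 1/125 → 1/250 — 6 stops faster (darker).
Net change so far: 5 stops darker. Offset with the aperture: f/5.6 → f/4 → f/2.8 → f/2 → f/1.4 → f/1.0.

f/1.0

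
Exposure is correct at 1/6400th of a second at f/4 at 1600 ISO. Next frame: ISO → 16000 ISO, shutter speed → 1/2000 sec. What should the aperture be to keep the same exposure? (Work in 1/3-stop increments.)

ISO: 1600 → 2000 → 2500 → 3200 → 4000 → 5000 → 6400 → 8000 → 10000 → 12800 → 16000 — 3 1/3 stops raised (brighter).
Shutter speed: 1/6400 → 1/5000 → 1/4000 → 1/3200 → 1/2500 → 1/2000 — 1 2/3 stops longer (brighter).
Net change so far: 5 stops brighter. Offset with the aperture: f/4 → f/4.5 → f/5 → f/5.6 → f/6.3 → f/7.1 → f/8 → f/9 → f/10 → f/11 → f/13 → f/14 → f/16 → f/18 → f/20 → f/22.

f/22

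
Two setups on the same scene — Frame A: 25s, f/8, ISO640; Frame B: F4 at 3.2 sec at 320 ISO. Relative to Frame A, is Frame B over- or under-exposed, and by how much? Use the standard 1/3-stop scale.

Aperture: f/8 → f/7.1 → f/6.3 → f/5.6 → f/5 → f/4.5 → f/4 — 2 stops larger aperture (brighter).
Shutter speed: 25 → 20 → 15 → 13 → 10 → 8 → 6 → 5 → 4 → 3.2 — 3 stops shorter (darker).
ISO: 640 → 500 → 400 → 320 — 1 stop dropped (darker).
Net: +2 −3 −1 = −2 stops.

2 stops darker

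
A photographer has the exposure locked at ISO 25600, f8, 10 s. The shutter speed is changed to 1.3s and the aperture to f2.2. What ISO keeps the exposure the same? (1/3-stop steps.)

ISO 16000

Shutter speed: 10 → 8 → 6 → 5 → 4 → 3.2 → 2.5 → 2 → 1.6 → 1.3 — 3 stops shorter (darker).
Aperture: f/8 → f/7.1 → f/6.3 → f/5.6 → f/5 → f/4.5 → f/4 → f/3.5 → f/3.2 → f/2.8 → f/2.5 → f/2.2 — 3 2/3 stops opened up (brighter).
Net change so far: 2/3 stop brighter. Offset with the ISO: 25600 → 20000 → 16000.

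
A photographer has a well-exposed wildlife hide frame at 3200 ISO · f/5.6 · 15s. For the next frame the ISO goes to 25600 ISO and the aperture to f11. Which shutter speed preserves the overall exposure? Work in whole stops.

8 s

ISO: 3200 → 6400 → 12800 → 25600 — 3 stops raised (brighter).
Aperture: f/5.6 → f/8 → f/11 — 2 stops narrower (darker).
Net change so far: 1 stop brighter. Offset with the shutter speed: 15 → 8.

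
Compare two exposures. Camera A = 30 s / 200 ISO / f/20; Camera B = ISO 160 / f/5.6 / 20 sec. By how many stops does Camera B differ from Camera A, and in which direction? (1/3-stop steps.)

2 2/3 stops brighter

Aperture: f/20 → f/18 → f/16 → f/14 → f/13 → f/11 → f/10 → f/9 → f/8 → f/7.1 → f/6.3 → f/5.6 — 3 2/3 stops larger aperture (brighter).
Shutter speed: 30 → 25 → 20 — 2/3 stop faster (darker).
ISO: 200 → 160 — 1/3 stop dropped (darker).
Net: +3 2/3 −2/3 −1/3 = +2 2/3 stops.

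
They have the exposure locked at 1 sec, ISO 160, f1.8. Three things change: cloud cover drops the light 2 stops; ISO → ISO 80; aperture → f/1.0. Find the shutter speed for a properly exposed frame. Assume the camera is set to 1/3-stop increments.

Scene light: 2 stops darker.
ISO: 160 → 125 → 100 → 80 — 1 stop dropped (darker).
Aperture: f/1.8 → f/1.6 → f/1.4 → f/1.2 → f/1.1 → f/1.0 — 1 2/3 stops larger aperture (brighter).
Net so far: 1 1/3 stops darker. Shutter speed: 1 → 1.3 → 1.6 → 2 → 2.5.

2.5 s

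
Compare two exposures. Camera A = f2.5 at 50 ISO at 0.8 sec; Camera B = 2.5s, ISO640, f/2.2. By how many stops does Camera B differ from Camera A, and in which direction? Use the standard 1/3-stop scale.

5 2/3 stops brighter

Aperture: f/2.5 → f/2.2 — 1/3 stop wider (brighter).
Shutter speed: 0.8 → 1 → 1.3 → 1.6 → 2 → 2.5 — 1 2/3 stops slower (brighter).
ISO: 50 → 64 → 80 → 100 → 125 → 160 → 200 → 250 → 320 → 400 → 500 → 640 — 3 2/3 stops higher (brighter).
Net: +1/3 +1 2/3 +3 2/3 = +5 2/3 stops.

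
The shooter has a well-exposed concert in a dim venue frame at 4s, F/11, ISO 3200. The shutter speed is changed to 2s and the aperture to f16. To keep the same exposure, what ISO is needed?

ISO 12800

Shutter speed: 4 → 2 — 1 stop faster (darker).
Aperture: f/11 → f/16 — 1 stop smaller aperture (darker).
Net change so far: 2 stops darker. Offset with the ISO: 3200 → 6400 → 12800.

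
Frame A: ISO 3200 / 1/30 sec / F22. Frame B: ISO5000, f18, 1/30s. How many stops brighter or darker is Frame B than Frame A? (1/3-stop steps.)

Aperture: f/22 → f/20 → f/18 — 2/3 stop larger aperture (brighter).
Shutter speed: unchanged.
ISO: 3200 → 4000 → 5000 — 2/3 stop raised (brighter).
Net: +2/3 +2/3 = +1 1/3 stops.

1 1/3 stops brighter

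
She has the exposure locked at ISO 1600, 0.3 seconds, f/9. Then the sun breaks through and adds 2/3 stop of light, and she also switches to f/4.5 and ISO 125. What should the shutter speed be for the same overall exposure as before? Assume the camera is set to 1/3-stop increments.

Scene light: 2/3 stop brighter.
Aperture: f/9 → f/8 → f/7.1 → f/6.3 → f/5.6 → f/5 → f/4.5 — 2 stops opened up (brighter).
ISO: 1600 → 1250 → 1000 → 800 → 640 → 500 → 400 → 320 → 250 → 200 → 160 → 125 — 3 2/3 stops lower (darker).
Net so far: 1 stop darker. Shutter speed: 0.3 → 0.4 → 0.5 → 0.6.

0.6 s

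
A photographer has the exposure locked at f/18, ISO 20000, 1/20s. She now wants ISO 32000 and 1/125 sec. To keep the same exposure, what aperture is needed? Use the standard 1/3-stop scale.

ISO: 20000 → 25600 → 32000 — 2/3 stop raised (brighter).
Shutter speed: 1/20 → 1/25 → 1/30 → 1/40 → 1/50 → 1/60 → 1/80 → 1/100 → 1/125 — 2 2/3 stops faster (darker).
Net change so far: 2 stops darker. Offset with the aperture: f/18 → f/16 → f/14 → f/13 → f/11 → f/10 → f/9.

f/9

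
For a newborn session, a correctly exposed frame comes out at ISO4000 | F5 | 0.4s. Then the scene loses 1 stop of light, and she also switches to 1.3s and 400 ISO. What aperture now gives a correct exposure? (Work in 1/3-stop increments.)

f/2

Scene light: 1 stop darker.
Shutter speed: 0.4 → 0.5 → 0.6 → 0.8 → 1 → 1.3 — 1 2/3 stops slower (brighter).
ISO: 4000 → 3200 → 2500 → 2000 → 1600 → 1250 → 1000 → 800 → 640 → 500 → 400 — 3 1/3 stops lower (darker).
Net so far: 2 2/3 stops darker. Aperture: f/5 → f/4.5 → f/4 → f/3.5 → f/3.2 → f/2.8 → f/2.5 → f/2.2 → f/2.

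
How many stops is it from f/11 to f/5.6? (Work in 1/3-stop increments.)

2 stops

f/11 → f/10 → f/9 → f/8 → f/7.1 → f/6.3 → f/5.6 — count the steps: 6 third-stops = 2 stops.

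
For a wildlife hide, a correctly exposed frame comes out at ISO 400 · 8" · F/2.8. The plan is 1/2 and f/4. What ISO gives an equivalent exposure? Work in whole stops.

Shutter speed: 8 → 4 → 2 → 1 → 1/2 — 4 stops shorter (darker).
Aperture: f/2.8 → f/4 — 1 stop stopped down (darker).
Net change so far: 5 stops darker. Offset with the ISO: 400 → 800 → 1600 → 3200 → 6400 → 12800.

ISO 12800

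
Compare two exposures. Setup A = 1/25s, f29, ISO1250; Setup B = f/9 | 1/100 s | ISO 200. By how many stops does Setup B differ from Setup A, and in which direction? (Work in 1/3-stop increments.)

Aperture: f/29 → f/25 → f/22 → f/20 → f/18 → f/16 → f/14 → f/13 → f/11 → f/10 → f/9 — 3 1/3 stops larger aperture (brighter).
Shutter speed: 1/25 → 1/30 → 1/40 → 1/50 → 1/60 → 1/80 → 1/100 — 2 stops faster (darker).
ISO: 1250 → 1000 → 800 → 640 → 500 → 400 → 320 → 250 → 200 — 2 2/3 stops dropped (darker).
Net: +3 1/3 −2 −2 2/3 = −1 1/3 stops.

1 1/3 stops darker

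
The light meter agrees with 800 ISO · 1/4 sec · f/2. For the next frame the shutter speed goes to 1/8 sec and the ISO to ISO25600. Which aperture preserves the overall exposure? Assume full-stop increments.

Shutter speed: 1/4 → 1/8 — 1 stop faster (darker).
ISO: 800 → 1600 → 3200 → 6400 → 12800 → 25600 — 5 stops higher (brighter).
Net change so far: 4 stops brighter. Offset with the aperture: f/2 → f/2.8 → f/4 → f/5.6 → f/8.

f/8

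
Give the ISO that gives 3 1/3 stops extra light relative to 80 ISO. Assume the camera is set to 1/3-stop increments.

ISO 800

ISO: 80 → 100 → 125 → 160 → 200 → 250 → 320 → 400 → 500 → 640 → 800 — 3 1/3 stops raised (brighter).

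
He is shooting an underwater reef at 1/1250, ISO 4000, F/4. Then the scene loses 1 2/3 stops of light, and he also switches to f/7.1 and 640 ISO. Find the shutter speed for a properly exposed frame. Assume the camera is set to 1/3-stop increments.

Scene light: 1 2/3 stops darker.
Aperture: f/4 → f/4.5 → f/5 → f/5.6 → f/6.3 → f/7.1 — 1 2/3 stops smaller aperture (darker).
ISO: 4000 → 3200 → 2500 → 2000 → 1600 → 1250 → 1000 → 800 → 640 — 2 2/3 stops lower (darker).
Net so far: 6 stops darker. Shutter speed: 1/1250 → 1/1000 → 1/800 → 1/640 → 1/500 → 1/400 → 1/320 → 1/250 → 1/200 → 1/160 → 1/125 → 1/100 → 1/80 → 1/60 → 1/50 → 1/40 → 1/30 → 1/25 → 1/20.

1/20s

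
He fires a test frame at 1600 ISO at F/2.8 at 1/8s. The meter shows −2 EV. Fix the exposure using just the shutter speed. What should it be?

1/2s

Underexposed by 2 stops → need 2 stops brighter.
Shutter speed: 1/8 → 1/4 → 1/2.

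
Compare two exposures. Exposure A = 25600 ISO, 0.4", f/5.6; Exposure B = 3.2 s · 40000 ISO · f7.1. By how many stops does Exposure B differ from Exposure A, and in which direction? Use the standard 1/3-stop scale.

3 stops brighter

Aperture: f/5.6 → f/6.3 → f/7.1 — 2/3 stop smaller aperture (darker).
Shutter speed: 0.4 → 0.5 → 0.6 → 0.8 → 1 → 1.3 → 1.6 → 2 → 2.5 → 3.2 — 3 stops longer (brighter).
ISO: 25600 → 32000 → 40000 — 2/3 stop raised (brighter).
Net: −2/3 +3 +2/3 = +3 stops.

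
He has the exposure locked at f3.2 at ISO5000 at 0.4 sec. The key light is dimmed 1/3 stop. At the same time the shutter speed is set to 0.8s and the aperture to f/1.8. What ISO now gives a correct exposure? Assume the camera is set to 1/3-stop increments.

ISO 1000

Scene light: 1/3 stop darker.
Shutter speed: 0.4 → 0.5 → 0.6 → 0.8 — 1 stop slower (brighter).
Aperture: f/3.2 → f/2.8 → f/2.5 → f/2.2 → f/2 → f/1.8 — 1 2/3 stops wider (brighter).
Net so far: 2 1/3 stops brighter. ISO: 5000 → 4000 → 3200 → 2500 → 2000 → 1600 → 1250 → 1000.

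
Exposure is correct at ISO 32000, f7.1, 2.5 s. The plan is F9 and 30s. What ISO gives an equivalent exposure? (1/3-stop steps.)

ISO 4000

Aperture: f/7.1 → f/8 → f/9 — 2/3 stop smaller aperture (darker).
Shutter speed: 2.5 → 3.2 → 4 → 5 → 6 → 8 → 10 → 13 → 15 → 20 → 25 → 30 — 3 2/3 stops slower (brighter).
Net change so far: 3 stops brighter. Offset with the ISO: 32000 → 25600 → 20000 → 16000 → 12800 → 10000 → 8000 → 6400 → 5000 → 4000.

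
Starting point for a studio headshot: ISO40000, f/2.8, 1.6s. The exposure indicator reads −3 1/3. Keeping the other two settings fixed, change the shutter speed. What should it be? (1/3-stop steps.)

Underexposed by 3 1/3 stops → need 3 1/3 stops brighter.
Shutter speed: 1.6 → 2 → 2.5 → 3.2 → 4 → 5 → 6 → 8 → 10 → 13 → 15.

15 s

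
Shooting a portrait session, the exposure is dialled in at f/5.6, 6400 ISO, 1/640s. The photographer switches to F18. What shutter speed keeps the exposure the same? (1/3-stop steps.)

Aperture: f/5.6 → f/6.3 → f/7.1 → f/8 → f/9 → f/10 → f/11 → f/13 → f/14 → f/16 → f/18 — 3 1/3 stops stopped down (darker).
Need 3 1/3 stops brighter from the shutter speed: 1/640 → 1/500 → 1/400 → 1/320 → 1/250 → 1/200 → 1/160 → 1/125 → 1/100 → 1/80 → 1/60.

1/60s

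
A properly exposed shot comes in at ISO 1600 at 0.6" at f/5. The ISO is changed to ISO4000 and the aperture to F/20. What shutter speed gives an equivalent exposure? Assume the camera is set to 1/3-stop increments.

4 s

ISO: 1600 → 2000 → 2500 → 3200 → 4000 — 1 1/3 stops higher (brighter).
Aperture: f/5 → f/5.6 → f/6.3 → f/7.1 → f/8 → f/9 → f/10 → f/11 → f/13 → f/14 → f/16 → f/18 → f/20 — 4 stops narrower (darker).
Net change so far: 2 2/3 stops darker. Offset with the shutter speed: 0.6 → 0.8 → 1 → 1.3 → 1.6 → 2 → 2.5 → 3.2 → 4.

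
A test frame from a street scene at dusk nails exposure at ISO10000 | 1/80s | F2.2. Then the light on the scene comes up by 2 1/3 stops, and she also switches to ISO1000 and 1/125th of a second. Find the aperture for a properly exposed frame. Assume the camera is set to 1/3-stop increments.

Scene light: 2 1/3 stops brighter.
ISO: 10000 → 8000 → 6400 → 5000 → 4000 → 3200 → 2500 → 2000 → 1600 → 1250 → 1000 — 3 1/3 stops lower (darker).
Shutter speed: 1/80 → 1/100 → 1/125 — 2/3 stop faster (darker).
Net so far: 1 2/3 stops darker. Aperture: f/2.2 → f/2 → f/1.8 → f/1.6 → f/1.4 → f/1.2.

f/1.2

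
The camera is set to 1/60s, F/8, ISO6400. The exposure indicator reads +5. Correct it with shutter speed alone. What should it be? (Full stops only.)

1/2000s

Overexposed by 5 stops → need 5 stops darker.
Shutter speed: 1/60 → 1/125 → 1/250 → 1/500 → 1/1000 → 1/2000.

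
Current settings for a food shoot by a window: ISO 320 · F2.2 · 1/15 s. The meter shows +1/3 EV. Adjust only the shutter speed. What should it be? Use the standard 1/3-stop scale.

Overexposed by 1/3 stop → need 1/3 stop darker.
Shutter speed: 1/15 → 1/20.

1/20s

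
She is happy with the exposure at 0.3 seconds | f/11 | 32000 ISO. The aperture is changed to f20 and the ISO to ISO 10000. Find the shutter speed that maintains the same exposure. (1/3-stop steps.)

3.2 s

Aperture: f/11 → f/13 → f/14 → f/16 → f/18 → f/20 — 1 2/3 stops smaller aperture (darker).
ISO: 32000 → 25600 → 20000 → 16000 → 12800 → 10000 — 1 2/3 stops lower (darker).
Net change so far: 3 1/3 stops darker. Offset with the shutter speed: 0.3 → 0.4 → 0.5 → 0.6 → 0.8 → 1 → 1.3 → 1.6 → 2 → 2.5 → 3.2.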